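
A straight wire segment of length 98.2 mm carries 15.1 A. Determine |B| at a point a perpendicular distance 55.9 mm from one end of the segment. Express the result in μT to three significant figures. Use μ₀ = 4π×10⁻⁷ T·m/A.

B ≈ 23.5 μT

For a finite straight segment, B = (μ₀I/4πd)(sinθ₁ + sinθ₂), where θ₁, θ₂ are the angles from the perpendicular to each end.
The perpendicular foot is at one end, so the two end-offsets along the wire are 0 and L = 0.0982 m.
sinθ₁ = 0/√(0²+0.0559²) = 0.0000; sinθ₂ = 0.0982/√(0.0982²+0.0559²) = 0.8691.
B = (4π×10⁻⁷ × 15.1) / (4π × 0.0559) × (0.0000 + 0.8691) = 2.35×10⁻⁵ T.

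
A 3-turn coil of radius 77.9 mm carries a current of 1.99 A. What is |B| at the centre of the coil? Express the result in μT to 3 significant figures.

For an N-turn flat coil, B = Nμ₀I/(2R) with R = 0.0779 m.
B = 3 × 1.61×10⁻⁵ T = 4.82×10⁻⁵ T.

B ≈ 48.2 μT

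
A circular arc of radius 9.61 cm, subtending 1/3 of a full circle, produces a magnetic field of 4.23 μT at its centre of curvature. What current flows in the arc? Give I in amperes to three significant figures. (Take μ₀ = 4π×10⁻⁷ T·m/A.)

For a circular arc, B = μ₀Iφ/(4πR) with φ in radians; here φ = 2.094 rad.
So I = 4πRB/(μ₀φ) = 4π × 0.0961 × 4.23×10⁻⁶ / (4π×10⁻⁷ × 2.094) = 1.94 A.

I ≈ 1.94 A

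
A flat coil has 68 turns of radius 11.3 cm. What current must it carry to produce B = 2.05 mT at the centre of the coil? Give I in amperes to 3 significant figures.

I ≈ 5.42 A

For an N-turn coil, B = Nμ₀I/(2R) with R = 0.113 m, so I = 2RB/(Nμ₀) = 2 × 0.113 × 2.05×10⁻³ / (68 × 4π×10⁻⁷) = 5.42 A.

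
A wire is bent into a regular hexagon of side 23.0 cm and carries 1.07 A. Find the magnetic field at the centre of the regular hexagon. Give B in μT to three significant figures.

B ≈ 3.22 μT

Each side is a finite straight segment at perpendicular distance d = a/(2 tan(π/6)) = 0.1992 m from the centre, with end-angles ±π/6.
One side contributes B₁ = (μ₀I/4πd)·2 sin(π/6) = 5.37×10⁻⁷ T.
All 6 sides add in the same direction: B = 6 × 5.37×10⁻⁷ = 3.22×10⁻⁶ T.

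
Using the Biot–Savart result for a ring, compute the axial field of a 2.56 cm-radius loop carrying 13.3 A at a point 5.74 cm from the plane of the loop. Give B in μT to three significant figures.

On the axis of a circular loop, B = μ₀IR² / [2(R²+z²)^(3/2)].
R² + z² = (0.0256)² + (0.0574)² = 0.00395 m², and (R²+z²)^(3/2) = 2.48×10⁻⁴ m³.
B = (4π×10⁻⁷ × 13.3 × 0.0006554) / (2 × 2.48×10⁻⁴) = 2.21×10⁻⁵ T.

B ≈ 22.1 μT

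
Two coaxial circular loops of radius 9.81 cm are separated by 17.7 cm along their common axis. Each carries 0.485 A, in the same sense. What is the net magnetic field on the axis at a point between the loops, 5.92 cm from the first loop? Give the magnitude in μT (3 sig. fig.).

Each loop contributes B = μ₀IR²/[2(R²+z²)^(3/2)] on the axis, with z measured from that loop.
Loop 1 (z = 0.0592 m): B₁ = 1.95×10⁻⁶ T. Loop 2 (z = 0.1178 m): B₂ = 8.14×10⁻⁷ T.
The fields add: B = B₁ + B₂ = 2.76×10⁻⁶ T.

B ≈ 2.76 μT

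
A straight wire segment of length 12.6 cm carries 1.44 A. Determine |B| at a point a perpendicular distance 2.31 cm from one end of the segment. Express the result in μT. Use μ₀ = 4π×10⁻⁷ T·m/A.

B ≈ 6.13 μT

For a finite straight segment, B = (μ₀I/4πd)(sinθ₁ + sinθ₂), where θ₁, θ₂ are the angles from the perpendicular to each end.
The perpendicular foot is at one end, so the two end-offsets along the wire are 0 and L = 0.126 m.
sinθ₁ = 0/√(0²+0.0231²) = 0.0000; sinθ₂ = 0.126/√(0.126²+0.0231²) = 0.9836.
B = (4π×10⁻⁷ × 1.44) / (4π × 0.0231) × (0.0000 + 0.9836) = 6.13×10⁻⁶ T.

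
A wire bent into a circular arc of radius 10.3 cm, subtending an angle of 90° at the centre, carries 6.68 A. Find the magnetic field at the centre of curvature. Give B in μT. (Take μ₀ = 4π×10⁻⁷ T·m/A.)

B ≈ 10.2 μT

The Biot–Savart field of a circular arc at its centre is B = μ₀Iφ/(4πR), with φ = 1.571 rad.
B = (4π×10⁻⁷ × 6.68 × 1.571) / (4π × 0.103) = 1.02×10⁻⁵ T.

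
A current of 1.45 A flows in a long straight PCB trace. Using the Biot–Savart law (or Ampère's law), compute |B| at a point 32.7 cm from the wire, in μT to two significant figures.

B ≈ 0.89 μT

For an infinitely long straight wire, B = μ₀I/(2πd).
B = (4π×10⁻⁷ × 1.45) / (2π × 0.327) = 8.87×10⁻⁷ T.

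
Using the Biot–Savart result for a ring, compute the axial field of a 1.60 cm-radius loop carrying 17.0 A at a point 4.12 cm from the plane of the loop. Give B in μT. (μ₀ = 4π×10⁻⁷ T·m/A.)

B ≈ 31.7 μT

On the axis of a circular loop, B = μ₀IR² / [2(R²+z²)^(3/2)].
R² + z² = (0.016)² + (0.0412)² = 0.001953 m², and (R²+z²)^(3/2) = 8.63×10⁻⁵ m³.
B = (4π×10⁻⁷ × 17.0 × 0.000256) / (2 × 8.63×10⁻⁵) = 3.17×10⁻⁵ T.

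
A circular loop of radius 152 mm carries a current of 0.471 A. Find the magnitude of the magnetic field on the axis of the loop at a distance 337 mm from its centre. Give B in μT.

B ≈ 0.135 μT

On the axis of a circular loop, B = μ₀IR² / [2(R²+z²)^(3/2)].
R² + z² = (0.152)² + (0.337)² = 0.1367 m², and (R²+z²)^(3/2) = 5.05×10⁻² m³.
B = (4π×10⁻⁷ × 0.471 × 0.0231) / (2 × 5.05×10⁻²) = 1.35×10⁻⁷ T.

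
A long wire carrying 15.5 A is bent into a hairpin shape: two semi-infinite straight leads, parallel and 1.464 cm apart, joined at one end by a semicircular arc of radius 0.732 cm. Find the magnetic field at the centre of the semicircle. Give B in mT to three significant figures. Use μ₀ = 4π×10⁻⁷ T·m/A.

The semicircular arc contributes B_arc = μ₀I·π/(4πR) = μ₀I/(4R) = 6.65×10⁻⁴ T.
Each semi-infinite lead is at perpendicular distance R = 0.00732 m from the centre, with the perpendicular foot at its near end, so it contributes μ₀I/(4πR); both point the same way, together 4.23×10⁻⁴ T.
Arc and leads all point the same direction: B = 6.65×10⁻⁴ + 4.23×10⁻⁴ = 1.09×10⁻³ T.

B ≈ 1.09 mT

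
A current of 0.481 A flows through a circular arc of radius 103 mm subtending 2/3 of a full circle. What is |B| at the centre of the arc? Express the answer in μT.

The Biot–Savart field of a circular arc at its centre is B = μ₀Iφ/(4πR), with φ = 4.189 rad.
B = (4π×10⁻⁷ × 0.481 × 4.189) / (4π × 0.103) = 1.96×10⁻⁶ T.

B ≈ 1.96 μT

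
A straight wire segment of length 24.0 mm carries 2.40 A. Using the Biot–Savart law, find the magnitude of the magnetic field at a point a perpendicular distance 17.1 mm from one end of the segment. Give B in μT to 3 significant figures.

B ≈ 11.4 μT

For a finite straight segment, B = (μ₀I/4πd)(sinθ₁ + sinθ₂), where θ₁, θ₂ are the angles from the perpendicular to each end.
The perpendicular foot is at one end, so the two end-offsets along the wire are 0 and L = 0.024 m.
sinθ₁ = 0/√(0²+0.0171²) = 0.0000; sinθ₂ = 0.024/√(0.024²+0.0171²) = 0.8144.
B = (4π×10⁻⁷ × 2.40) / (4π × 0.0171) × (0.0000 + 0.8144) = 1.14×10⁻⁵ T.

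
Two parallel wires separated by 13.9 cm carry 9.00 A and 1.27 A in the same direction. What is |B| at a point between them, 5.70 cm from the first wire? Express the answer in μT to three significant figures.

B ≈ 28.5 μT

Each long wire gives B = μ₀I/(2πd). Distances are d₁ = 0.057 m and d₂ = 0.082 m.
B₁ = 3.16×10⁻⁵ T, B₂ = 3.10×10⁻⁶ T.
Between parallel currents the two contributions point in opposite directions, so they subtract. B = |B₁ − B₂| = |3.16×10⁻⁵ − 3.10×10⁻⁶| = 2.85×10⁻⁵ T.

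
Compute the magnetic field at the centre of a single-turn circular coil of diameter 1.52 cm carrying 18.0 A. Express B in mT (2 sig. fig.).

At the centre of a circular loop the Biot–Savart law gives B = μ₀I/(2R) (so R = 0.0076 m).
B = (4π×10⁻⁷ × 18.0) / (2 × 0.0076) = 1.49×10⁻³ T.

B ≈ 1.5 mT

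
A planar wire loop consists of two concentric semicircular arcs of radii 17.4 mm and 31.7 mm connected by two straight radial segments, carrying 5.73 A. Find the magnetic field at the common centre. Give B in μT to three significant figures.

B ≈ 46.7 μT

The radial connectors point toward the centre, so dl × r̂ = 0 and they contribute nothing.
Each semicircle gives μ₀I/(4R): inner arc 1.03×10⁻⁴ T, outer arc 5.68×10⁻⁵ T.
The two arcs carry current in opposite angular senses, so their fields oppose: B = |1.03×10⁻⁴ − 5.68×10⁻⁵| = 4.67×10⁻⁵ T.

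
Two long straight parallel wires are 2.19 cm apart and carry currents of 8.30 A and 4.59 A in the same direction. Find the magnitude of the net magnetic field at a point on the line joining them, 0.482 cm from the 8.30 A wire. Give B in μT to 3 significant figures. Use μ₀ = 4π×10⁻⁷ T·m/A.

B ≈ 291 μT

Each long wire gives B = μ₀I/(2πd). Distances are d₁ = 0.00482 m and d₂ = 0.01708 m.
B₁ = 3.44×10⁻⁴ T, B₂ = 5.37×10⁻⁵ T.
Between parallel currents the two contributions point in opposite directions, so they subtract. B = |B₁ − B₂| = |3.44×10⁻⁴ − 5.37×10⁻⁵| = 2.91×10⁻⁴ T.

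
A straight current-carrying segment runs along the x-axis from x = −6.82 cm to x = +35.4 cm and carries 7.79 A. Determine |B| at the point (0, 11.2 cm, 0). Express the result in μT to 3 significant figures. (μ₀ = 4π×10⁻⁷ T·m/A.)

B ≈ 10.2 μT

For a finite straight segment, B = (μ₀I/4πd)(sinθ₁ + sinθ₂), where θ₁, θ₂ are the angles from the perpendicular to each end.
The perpendicular distance is d = 0.112 m; the end-offsets along the wire are a = 0.0682 m and b = 0.354 m.
sinθ₁ = 0.0682/√(0.0682²+0.112²) = 0.5201; sinθ₂ = 0.354/√(0.354²+0.112²) = 0.9534.
B = (4π×10⁻⁷ × 7.79) / (4π × 0.112) × (0.5201 + 0.9534) = 1.02×10⁻⁵ T.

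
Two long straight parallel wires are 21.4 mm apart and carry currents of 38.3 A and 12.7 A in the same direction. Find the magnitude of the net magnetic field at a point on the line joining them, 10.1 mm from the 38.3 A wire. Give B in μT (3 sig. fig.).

Each long wire gives B = μ₀I/(2πd). Distances are d₁ = 0.0101 m and d₂ = 0.0113 m.
B₁ = 7.58×10⁻⁴ T, B₂ = 2.25×10⁻⁴ T.
Between parallel currents the two contributions point in opposite directions, so they subtract. B = |B₁ − B₂| = |7.58×10⁻⁴ − 2.25×10⁻⁴| = 5.34×10⁻⁴ T.

B ≈ 534 μT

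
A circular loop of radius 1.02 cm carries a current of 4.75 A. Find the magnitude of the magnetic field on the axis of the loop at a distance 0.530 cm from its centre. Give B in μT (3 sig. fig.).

On the axis of a circular loop, B = μ₀IR² / [2(R²+z²)^(3/2)].
R² + z² = (0.0102)² + (0.0053)² = 0.0001321 m², and (R²+z²)^(3/2) = 1.52×10⁻⁶ m³.
B = (4π×10⁻⁷ × 4.75 × 0.000104) / (2 × 1.52×10⁻⁶) = 2.04×10⁻⁴ T.

B ≈ 204 μT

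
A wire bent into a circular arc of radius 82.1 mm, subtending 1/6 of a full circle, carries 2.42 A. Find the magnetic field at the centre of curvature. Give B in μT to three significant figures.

B ≈ 3.09 μT

The Biot–Savart field of a circular arc at its centre is B = μ₀Iφ/(4πR), with φ = 1.047 rad.
B = (4π×10⁻⁷ × 2.42 × 1.047) / (4π × 0.0821) = 3.09×10⁻⁶ T.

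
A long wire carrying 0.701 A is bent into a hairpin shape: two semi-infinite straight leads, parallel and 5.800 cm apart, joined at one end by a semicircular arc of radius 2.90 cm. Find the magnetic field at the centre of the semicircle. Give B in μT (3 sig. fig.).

B ≈ 12.4 μT

The semicircular arc contributes B_arc = μ₀I·π/(4πR) = μ₀I/(4R) = 7.59×10⁻⁶ T.
Each semi-infinite lead is at perpendicular distance R = 0.029 m from the centre, with the perpendicular foot at its near end, so it contributes μ₀I/(4πR); both point the same way, together 4.83×10⁻⁶ T.
Arc and leads all point the same direction: B = 7.59×10⁻⁶ + 4.83×10⁻⁶ = 1.24×10⁻⁵ T.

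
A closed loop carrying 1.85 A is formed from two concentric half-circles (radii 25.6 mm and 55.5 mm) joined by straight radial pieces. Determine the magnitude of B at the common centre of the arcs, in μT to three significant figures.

B ≈ 12.2 μT

The radial connectors point toward the centre, so dl × r̂ = 0 and they contribute nothing.
Each semicircle gives μ₀I/(4R): inner arc 2.27×10⁻⁵ T, outer arc 1.05×10⁻⁵ T.
The two arcs carry current in opposite angular senses, so their fields oppose: B = |2.27×10⁻⁵ − 1.05×10⁻⁵| = 1.22×10⁻⁵ T.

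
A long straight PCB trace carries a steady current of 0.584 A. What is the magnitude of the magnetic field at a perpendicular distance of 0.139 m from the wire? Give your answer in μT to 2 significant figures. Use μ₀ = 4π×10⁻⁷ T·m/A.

For an infinitely long straight wire, B = μ₀I/(2πd).
B = (4π×10⁻⁷ × 0.584) / (2π × 0.139) = 8.40×10⁻⁷ T.

B ≈ 0.84 μT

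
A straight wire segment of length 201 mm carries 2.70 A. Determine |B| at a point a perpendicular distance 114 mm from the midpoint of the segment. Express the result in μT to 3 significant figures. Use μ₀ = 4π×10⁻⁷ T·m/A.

B ≈ 3.13 μT

For a finite straight segment, B = (μ₀I/4πd)(sinθ₁ + sinθ₂), where θ₁, θ₂ are the angles from the perpendicular to each end.
The perpendicular from the point meets the wire at its midpoint, so each end is L/2 = 0.1005 m away along the wire.
sinθ₁ = 0.1005/√(0.1005²+0.114²) = 0.6613; sinθ₂ = 0.1005/√(0.1005²+0.114²) = 0.6613.
B = (4π×10⁻⁷ × 2.70) / (4π × 0.114) × (0.6613 + 0.6613) = 3.13×10⁻⁶ T.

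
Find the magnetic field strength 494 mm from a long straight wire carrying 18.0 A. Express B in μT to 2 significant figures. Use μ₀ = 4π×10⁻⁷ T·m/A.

For an infinitely long straight wire, B = μ₀I/(2πd).
B = (4π×10⁻⁷ × 18.0) / (2π × 0.494) = 7.29×10⁻⁶ T.

B ≈ 7.3 μT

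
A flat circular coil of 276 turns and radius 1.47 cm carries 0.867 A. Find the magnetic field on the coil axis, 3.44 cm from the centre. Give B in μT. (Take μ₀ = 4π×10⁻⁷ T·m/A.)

For an N-turn flat coil, B = Nμ₀IR²/[2(R²+z²)^(3/2)] with R = 0.0147 m, z = 0.0344 m.
B = 276 × 2.25×10⁻⁶ T = 6.21×10⁻⁴ T.

B ≈ 621 μT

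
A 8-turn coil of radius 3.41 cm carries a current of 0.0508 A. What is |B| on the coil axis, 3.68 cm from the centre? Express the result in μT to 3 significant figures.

B ≈ 2.35 μT

For an N-turn flat coil, B = Nμ₀IR²/[2(R²+z²)^(3/2)] with R = 0.0341 m, z = 0.0368 m.
B = 8 × 2.94×10⁻⁷ T = 2.35×10⁻⁶ T.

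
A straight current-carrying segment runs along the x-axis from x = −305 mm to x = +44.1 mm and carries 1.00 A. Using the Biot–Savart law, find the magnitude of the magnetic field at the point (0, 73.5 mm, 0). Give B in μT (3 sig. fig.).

For a finite straight segment, B = (μ₀I/4πd)(sinθ₁ + sinθ₂), where θ₁, θ₂ are the angles from the perpendicular to each end.
The perpendicular distance is d = 0.0735 m; the end-offsets along the wire are a = 0.305 m and b = 0.0441 m.
sinθ₁ = 0.305/√(0.305²+0.0735²) = 0.9722; sinθ₂ = 0.0441/√(0.0441²+0.0735²) = 0.5145.
B = (4π×10⁻⁷ × 1.00) / (4π × 0.0735) × (0.9722 + 0.5145) = 2.02×10⁻⁶ T.

B ≈ 2.02 μT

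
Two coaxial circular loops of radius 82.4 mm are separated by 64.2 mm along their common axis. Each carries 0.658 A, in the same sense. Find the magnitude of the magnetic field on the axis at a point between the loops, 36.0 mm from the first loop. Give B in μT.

Each loop contributes B = μ₀IR²/[2(R²+z²)^(3/2)] on the axis, with z measured from that loop.
Loop 1 (z = 0.036 m): B₁ = 3.86×10⁻⁶ T. Loop 2 (z = 0.0282 m): B₂ = 4.25×10⁻⁶ T.
The fields add: B = B₁ + B₂ = 8.11×10⁻⁶ T.

B ≈ 8.11 μT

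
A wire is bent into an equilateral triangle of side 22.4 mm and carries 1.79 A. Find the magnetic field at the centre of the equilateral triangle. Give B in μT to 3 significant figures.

Each side is a finite straight segment at perpendicular distance d = a/(2 tan(π/3)) = 0.006466 m from the centre, with end-angles ±π/3.
One side contributes B₁ = (μ₀I/4πd)·2 sin(π/3) = 4.79×10⁻⁵ T.
All 3 sides add in the same direction: B = 3 × 4.79×10⁻⁵ = 1.44×10⁻⁴ T.

B ≈ 144 μT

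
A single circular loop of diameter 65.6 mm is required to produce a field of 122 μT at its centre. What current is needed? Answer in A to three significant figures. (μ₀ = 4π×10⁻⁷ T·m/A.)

At the centre of a circular loop B = μ₀I/(2R), so I = 2RB/μ₀.
With R = 0.0328 m, I = 2 × 0.0328 × 1.22×10⁻⁴ / (4π×10⁻⁷) = 6.37 A.

I ≈ 6.37 A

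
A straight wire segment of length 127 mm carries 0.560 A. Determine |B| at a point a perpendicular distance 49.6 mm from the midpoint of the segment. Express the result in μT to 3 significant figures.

B ≈ 1.78 μT

For a finite straight segment, B = (μ₀I/4πd)(sinθ₁ + sinθ₂), where θ₁, θ₂ are the angles from the perpendicular to each end.
The perpendicular from the point meets the wire at its midpoint, so each end is L/2 = 0.0635 m away along the wire.
sinθ₁ = 0.0635/√(0.0635²+0.0496²) = 0.7881; sinθ₂ = 0.0635/√(0.0635²+0.0496²) = 0.7881.
B = (4π×10⁻⁷ × 0.560) / (4π × 0.0496) × (0.7881 + 0.7881) = 1.78×10⁻⁶ T.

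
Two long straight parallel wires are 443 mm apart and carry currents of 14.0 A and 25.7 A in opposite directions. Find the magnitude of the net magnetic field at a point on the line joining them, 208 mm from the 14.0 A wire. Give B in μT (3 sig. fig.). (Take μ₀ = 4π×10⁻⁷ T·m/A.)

B ≈ 35.3 μT

Each long wire gives B = μ₀I/(2πd). Distances are d₁ = 0.208 m and d₂ = 0.235 m.
B₁ = 1.35×10⁻⁵ T, B₂ = 2.19×10⁻⁵ T.
Between antiparallel currents both contributions point the same way, so they add. B = B₁ + B₂ = 1.35×10⁻⁵ + 2.19×10⁻⁵ = 3.53×10⁻⁵ T.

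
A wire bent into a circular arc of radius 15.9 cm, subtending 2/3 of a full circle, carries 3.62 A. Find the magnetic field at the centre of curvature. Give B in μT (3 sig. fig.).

B ≈ 9.54 μT

The Biot–Savart field of a circular arc at its centre is B = μ₀Iφ/(4πR), with φ = 4.189 rad.
B = (4π×10⁻⁷ × 3.62 × 4.189) / (4π × 0.159) = 9.54×10⁻⁶ T.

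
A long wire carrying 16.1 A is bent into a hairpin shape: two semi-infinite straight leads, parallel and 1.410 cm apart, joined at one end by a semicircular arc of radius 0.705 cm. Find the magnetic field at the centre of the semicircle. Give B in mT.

B ≈ 1.17 mT

The semicircular arc contributes B_arc = μ₀I·π/(4πR) = μ₀I/(4R) = 7.17×10⁻⁴ T.
Each semi-infinite lead is at perpendicular distance R = 0.00705 m from the centre, with the perpendicular foot at its near end, so it contributes μ₀I/(4πR); both point the same way, together 4.57×10⁻⁴ T.
Arc and leads all point the same direction: B = 7.17×10⁻⁴ + 4.57×10⁻⁴ = 1.17×10⁻³ T.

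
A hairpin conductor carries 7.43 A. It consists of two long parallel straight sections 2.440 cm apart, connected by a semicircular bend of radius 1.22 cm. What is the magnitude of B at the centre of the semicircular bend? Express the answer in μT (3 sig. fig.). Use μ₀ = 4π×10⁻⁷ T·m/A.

B ≈ 313 μT

The semicircular arc contributes B_arc = μ₀I·π/(4πR) = μ₀I/(4R) = 1.91×10⁻⁴ T.
Each semi-infinite lead is at perpendicular distance R = 0.0122 m from the centre, with the perpendicular foot at its near end, so it contributes μ₀I/(4πR); both point the same way, together 1.22×10⁻⁴ T.
Arc and leads all point the same direction: B = 1.91×10⁻⁴ + 1.22×10⁻⁴ = 3.13×10⁻⁴ T.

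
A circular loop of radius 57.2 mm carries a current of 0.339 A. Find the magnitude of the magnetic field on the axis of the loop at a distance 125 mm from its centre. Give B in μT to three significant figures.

B ≈ 0.268 μT

On the axis of a circular loop, B = μ₀IR² / [2(R²+z²)^(3/2)].
R² + z² = (0.0572)² + (0.125)² = 0.0189 m², and (R²+z²)^(3/2) = 2.60×10⁻³ m³.
B = (4π×10⁻⁷ × 0.339 × 0.003272) / (2 × 2.60×10⁻³) = 2.68×10⁻⁷ T.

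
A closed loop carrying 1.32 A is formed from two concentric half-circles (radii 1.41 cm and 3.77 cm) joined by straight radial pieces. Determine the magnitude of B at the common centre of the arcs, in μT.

B ≈ 18.4 μT

The radial connectors point toward the centre, so dl × r̂ = 0 and they contribute nothing.
Each semicircle gives μ₀I/(4R): inner arc 2.94×10⁻⁵ T, outer arc 1.10×10⁻⁵ T.
The two arcs carry current in opposite angular senses, so their fields oppose: B = |2.94×10⁻⁵ − 1.10×10⁻⁵| = 1.84×10⁻⁵ T.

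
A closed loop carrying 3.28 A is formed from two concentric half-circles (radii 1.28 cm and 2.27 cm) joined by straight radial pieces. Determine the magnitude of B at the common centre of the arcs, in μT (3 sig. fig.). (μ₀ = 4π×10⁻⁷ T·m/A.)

B ≈ 35.1 μT

The radial connectors point toward the centre, so dl × r̂ = 0 and they contribute nothing.
Each semicircle gives μ₀I/(4R): inner arc 8.05×10⁻⁵ T, outer arc 4.54×10⁻⁵ T.
The two arcs carry current in opposite angular senses, so their fields oppose: B = |8.05×10⁻⁵ − 4.54×10⁻⁵| = 3.51×10⁻⁵ T.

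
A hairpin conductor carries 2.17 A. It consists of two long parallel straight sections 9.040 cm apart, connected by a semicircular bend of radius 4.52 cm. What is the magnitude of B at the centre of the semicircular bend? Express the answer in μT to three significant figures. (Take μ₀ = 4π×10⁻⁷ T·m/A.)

The semicircular arc contributes B_arc = μ₀I·π/(4πR) = μ₀I/(4R) = 1.51×10⁻⁵ T.
Each semi-infinite lead is at perpendicular distance R = 0.0452 m from the centre, with the perpendicular foot at its near end, so it contributes μ₀I/(4πR); both point the same way, together 9.60×10⁻⁶ T.
Arc and leads all point the same direction: B = 1.51×10⁻⁵ + 9.60×10⁻⁶ = 2.47×10⁻⁵ T.

B ≈ 24.7 μT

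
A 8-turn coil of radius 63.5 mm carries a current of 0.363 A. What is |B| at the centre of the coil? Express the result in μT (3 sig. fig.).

For an N-turn flat coil, B = Nμ₀I/(2R) with R = 0.0635 m.
B = 8 × 3.59×10⁻⁶ T = 2.87×10⁻⁵ T.

B ≈ 28.7 μT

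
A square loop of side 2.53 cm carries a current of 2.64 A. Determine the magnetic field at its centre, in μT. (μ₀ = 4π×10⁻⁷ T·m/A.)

Each side is a finite straight segment at perpendicular distance d = a/(2 tan(π/4)) = 0.01265 m from the centre, with end-angles ±π/4.
One side contributes B₁ = (μ₀I/4πd)·2 sin(π/4) = 2.95×10⁻⁵ T.
All 4 sides add in the same direction: B = 4 × 2.95×10⁻⁵ = 1.18×10⁻⁴ T.

B ≈ 118 μT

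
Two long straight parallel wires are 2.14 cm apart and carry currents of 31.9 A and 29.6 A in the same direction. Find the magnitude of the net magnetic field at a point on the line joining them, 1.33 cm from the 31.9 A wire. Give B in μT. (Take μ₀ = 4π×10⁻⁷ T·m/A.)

Each long wire gives B = μ₀I/(2πd). Distances are d₁ = 0.0133 m and d₂ = 0.0081 m.
B₁ = 4.80×10⁻⁴ T, B₂ = 7.31×10⁻⁴ T.
Between parallel currents the two contributions point in opposite directions, so they subtract. B = |B₁ − B₂| = |4.80×10⁻⁴ − 7.31×10⁻⁴| = 2.51×10⁻⁴ T.

B ≈ 251 μT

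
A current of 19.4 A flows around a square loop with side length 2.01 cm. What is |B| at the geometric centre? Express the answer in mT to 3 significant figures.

Each side is a finite straight segment at perpendicular distance d = a/(2 tan(π/4)) = 0.01005 m from the centre, with end-angles ±π/4.
One side contributes B₁ = (μ₀I/4πd)·2 sin(π/4) = 2.73×10⁻⁴ T.
All 4 sides add in the same direction: B = 4 × 2.73×10⁻⁴ = 1.09×10⁻³ T.

B ≈ 1.09 mT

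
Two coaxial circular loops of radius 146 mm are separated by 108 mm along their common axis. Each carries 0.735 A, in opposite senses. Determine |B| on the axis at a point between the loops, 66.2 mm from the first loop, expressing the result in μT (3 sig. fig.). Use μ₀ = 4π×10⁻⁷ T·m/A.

B ≈ 0.421 μT

Each loop contributes B = μ₀IR²/[2(R²+z²)^(3/2)] on the axis, with z measured from that loop.
Loop 1 (z = 0.0662 m): B₁ = 2.39×10⁻⁶ T. Loop 2 (z = 0.0418 m): B₂ = 2.81×10⁻⁶ T.
The fields oppose: B = |B₁ − B₂| = 4.21×10⁻⁷ T.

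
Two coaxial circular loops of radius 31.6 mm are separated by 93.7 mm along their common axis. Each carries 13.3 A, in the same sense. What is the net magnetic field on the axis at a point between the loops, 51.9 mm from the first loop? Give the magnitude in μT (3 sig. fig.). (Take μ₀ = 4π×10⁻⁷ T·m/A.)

B ≈ 95.2 μT

Each loop contributes B = μ₀IR²/[2(R²+z²)^(3/2)] on the axis, with z measured from that loop.
Loop 1 (z = 0.0519 m): B₁ = 3.72×10⁻⁵ T. Loop 2 (z = 0.0418 m): B₂ = 5.80×10⁻⁵ T.
The fields add: B = B₁ + B₂ = 9.52×10⁻⁵ T.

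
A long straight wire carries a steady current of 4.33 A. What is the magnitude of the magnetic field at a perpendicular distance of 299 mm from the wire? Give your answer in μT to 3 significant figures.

For an infinitely long straight wire, B = μ₀I/(2πd).
B = (4π×10⁻⁷ × 4.33) / (2π × 0.299) = 2.90×10⁻⁶ T.

B ≈ 2.90 μT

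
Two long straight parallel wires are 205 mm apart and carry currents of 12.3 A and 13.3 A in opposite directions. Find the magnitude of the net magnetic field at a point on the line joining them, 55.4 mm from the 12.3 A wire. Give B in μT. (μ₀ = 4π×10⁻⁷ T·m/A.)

B ≈ 62.2 μT

Each long wire gives B = μ₀I/(2πd). Distances are d₁ = 0.0554 m and d₂ = 0.1496 m.
B₁ = 4.44×10⁻⁵ T, B₂ = 1.78×10⁻⁵ T.
Between antiparallel currents both contributions point the same way, so they add. B = B₁ + B₂ = 4.44×10⁻⁵ + 1.78×10⁻⁵ = 6.22×10⁻⁵ T.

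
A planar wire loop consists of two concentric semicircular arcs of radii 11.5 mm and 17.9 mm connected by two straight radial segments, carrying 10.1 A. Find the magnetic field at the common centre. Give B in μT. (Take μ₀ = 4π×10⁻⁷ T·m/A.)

B ≈ 98.7 μT

The radial connectors point toward the centre, so dl × r̂ = 0 and they contribute nothing.
Each semicircle gives μ₀I/(4R): inner arc 2.76×10⁻⁴ T, outer arc 1.77×10⁻⁴ T.
The two arcs carry current in opposite angular senses, so their fields oppose: B = |2.76×10⁻⁴ − 1.77×10⁻⁴| = 9.87×10⁻⁵ T.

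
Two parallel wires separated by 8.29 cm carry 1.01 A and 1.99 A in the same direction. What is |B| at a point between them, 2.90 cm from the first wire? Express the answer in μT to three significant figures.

B ≈ 0.419 μT

Each long wire gives B = μ₀I/(2πd). Distances are d₁ = 0.029 m and d₂ = 0.0539 m.
B₁ = 6.97×10⁻⁶ T, B₂ = 7.38×10⁻⁶ T.
Between parallel currents the two contributions point in opposite directions, so they subtract. B = |B₁ − B₂| = |6.97×10⁻⁶ − 7.38×10⁻⁶| = 4.19×10⁻⁷ T.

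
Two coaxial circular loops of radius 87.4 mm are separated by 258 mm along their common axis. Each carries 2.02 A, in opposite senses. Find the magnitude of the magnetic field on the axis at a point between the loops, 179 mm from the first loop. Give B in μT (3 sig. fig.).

Each loop contributes B = μ₀IR²/[2(R²+z²)^(3/2)] on the axis, with z measured from that loop.
Loop 1 (z = 0.179 m): B₁ = 1.23×10⁻⁶ T. Loop 2 (z = 0.079 m): B₂ = 5.93×10⁻⁶ T.
The fields oppose: B = |B₁ − B₂| = 4.70×10⁻⁶ T.

B ≈ 4.70 μT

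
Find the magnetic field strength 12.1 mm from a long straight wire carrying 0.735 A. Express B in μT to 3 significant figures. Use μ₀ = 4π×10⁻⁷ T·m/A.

For an infinitely long straight wire, B = μ₀I/(2πd).
B = (4π×10⁻⁷ × 0.735) / (2π × 0.0121) = 1.21×10⁻⁵ T.

B ≈ 12.1 μT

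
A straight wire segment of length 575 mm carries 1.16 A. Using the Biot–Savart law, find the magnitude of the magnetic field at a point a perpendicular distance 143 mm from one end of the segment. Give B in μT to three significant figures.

B ≈ 0.787 μT

For a finite straight segment, B = (μ₀I/4πd)(sinθ₁ + sinθ₂), where θ₁, θ₂ are the angles from the perpendicular to each end.
The perpendicular foot is at one end, so the two end-offsets along the wire are 0 and L = 0.575 m.
sinθ₁ = 0/√(0²+0.143²) = 0.0000; sinθ₂ = 0.575/√(0.575²+0.143²) = 0.9704.
B = (4π×10⁻⁷ × 1.16) / (4π × 0.143) × (0.0000 + 0.9704) = 7.87×10⁻⁷ T.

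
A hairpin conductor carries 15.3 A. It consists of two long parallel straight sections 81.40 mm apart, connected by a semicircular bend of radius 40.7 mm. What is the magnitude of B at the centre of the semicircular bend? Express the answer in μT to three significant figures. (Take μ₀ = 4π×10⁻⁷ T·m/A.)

B ≈ 193 μT

The semicircular arc contributes B_arc = μ₀I·π/(4πR) = μ₀I/(4R) = 1.18×10⁻⁴ T.
Each semi-infinite lead is at perpendicular distance R = 0.0407 m from the centre, with the perpendicular foot at its near end, so it contributes μ₀I/(4πR); both point the same way, together 7.52×10⁻⁵ T.
Arc and leads all point the same direction: B = 1.18×10⁻⁴ + 7.52×10⁻⁵ = 1.93×10⁻⁴ T.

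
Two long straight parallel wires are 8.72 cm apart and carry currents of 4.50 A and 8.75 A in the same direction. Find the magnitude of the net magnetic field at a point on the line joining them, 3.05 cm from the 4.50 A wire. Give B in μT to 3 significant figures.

Each long wire gives B = μ₀I/(2πd). Distances are d₁ = 0.0305 m and d₂ = 0.0567 m.
B₁ = 2.95×10⁻⁵ T, B₂ = 3.09×10⁻⁵ T.
Between parallel currents the two contributions point in opposite directions, so they subtract. B = |B₁ − B₂| = |2.95×10⁻⁵ − 3.09×10⁻⁵| = 1.36×10⁻⁶ T.

B ≈ 1.36 μT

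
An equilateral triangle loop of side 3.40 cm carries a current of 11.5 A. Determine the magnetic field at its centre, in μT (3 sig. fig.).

Each side is a finite straight segment at perpendicular distance d = a/(2 tan(π/3)) = 0.009815 m from the centre, with end-angles ±π/3.
One side contributes B₁ = (μ₀I/4πd)·2 sin(π/3) = 2.03×10⁻⁴ T.
All 3 sides add in the same direction: B = 3 × 2.03×10⁻⁴ = 6.09×10⁻⁴ T.

B ≈ 609 μT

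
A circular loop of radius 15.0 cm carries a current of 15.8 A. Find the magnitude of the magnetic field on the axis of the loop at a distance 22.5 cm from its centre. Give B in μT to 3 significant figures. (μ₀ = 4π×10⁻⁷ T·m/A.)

On the axis of a circular loop, B = μ₀IR² / [2(R²+z²)^(3/2)].
R² + z² = (0.15)² + (0.225)² = 0.07312 m², and (R²+z²)^(3/2) = 1.98×10⁻² m³.
B = (4π×10⁻⁷ × 15.8 × 0.0225) / (2 × 1.98×10⁻²) = 1.13×10⁻⁵ T.

B ≈ 11.3 μT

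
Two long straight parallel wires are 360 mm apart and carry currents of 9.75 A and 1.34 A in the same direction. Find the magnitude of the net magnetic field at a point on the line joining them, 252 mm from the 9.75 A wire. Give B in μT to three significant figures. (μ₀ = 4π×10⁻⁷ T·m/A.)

Each long wire gives B = μ₀I/(2πd). Distances are d₁ = 0.252 m and d₂ = 0.108 m.
B₁ = 7.74×10⁻⁶ T, B₂ = 2.48×10⁻⁶ T.
Between parallel currents the two contributions point in opposite directions, so they subtract. B = |B₁ − B₂| = |7.74×10⁻⁶ − 2.48×10⁻⁶| = 5.26×10⁻⁶ T.

B ≈ 5.26 μT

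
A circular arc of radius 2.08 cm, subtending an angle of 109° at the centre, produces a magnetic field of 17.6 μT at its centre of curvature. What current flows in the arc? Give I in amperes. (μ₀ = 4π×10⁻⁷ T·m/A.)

I ≈ 1.92 A

For a circular arc, B = μ₀Iφ/(4πR) with φ in radians; here φ = 1.902 rad.
So I = 4πRB/(μ₀φ) = 4π × 0.0208 × 1.76×10⁻⁵ / (4π×10⁻⁷ × 1.902) = 1.92 A.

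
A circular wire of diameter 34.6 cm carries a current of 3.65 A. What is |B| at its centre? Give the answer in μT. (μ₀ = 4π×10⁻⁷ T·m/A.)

At the centre of a circular loop the Biot–Savart law gives B = μ₀I/(2R) (so R = 0.173 m).
B = (4π×10⁻⁷ × 3.65) / (2 × 0.173) = 1.33×10⁻⁵ T.

B ≈ 13.3 μT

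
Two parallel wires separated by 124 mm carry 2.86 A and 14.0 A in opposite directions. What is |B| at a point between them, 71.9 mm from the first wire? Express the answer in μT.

B ≈ 61.7 μT

Each long wire gives B = μ₀I/(2πd). Distances are d₁ = 0.0719 m and d₂ = 0.0521 m.
B₁ = 7.96×10⁻⁶ T, B₂ = 5.37×10⁻⁵ T.
Between antiparallel currents both contributions point the same way, so they add. B = B₁ + B₂ = 7.96×10⁻⁶ + 5.37×10⁻⁵ = 6.17×10⁻⁵ T.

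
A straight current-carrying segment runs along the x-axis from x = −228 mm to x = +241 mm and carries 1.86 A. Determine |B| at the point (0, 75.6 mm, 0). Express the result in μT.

For a finite straight segment, B = (μ₀I/4πd)(sinθ₁ + sinθ₂), where θ₁, θ₂ are the angles from the perpendicular to each end.
The perpendicular distance is d = 0.0756 m; the end-offsets along the wire are a = 0.228 m and b = 0.241 m.
sinθ₁ = 0.228/√(0.228²+0.0756²) = 0.9492; sinθ₂ = 0.241/√(0.241²+0.0756²) = 0.9542.
B = (4π×10⁻⁷ × 1.86) / (4π × 0.0756) × (0.9492 + 0.9542) = 4.68×10⁻⁶ T.

B ≈ 4.68 μT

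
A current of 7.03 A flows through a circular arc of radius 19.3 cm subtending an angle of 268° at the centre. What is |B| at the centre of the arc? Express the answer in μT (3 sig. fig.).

B ≈ 17.0 μT

The Biot–Savart field of a circular arc at its centre is B = μ₀Iφ/(4πR), with φ = 4.677 rad.
B = (4π×10⁻⁷ × 7.03 × 4.677) / (4π × 0.193) = 1.70×10⁻⁵ T.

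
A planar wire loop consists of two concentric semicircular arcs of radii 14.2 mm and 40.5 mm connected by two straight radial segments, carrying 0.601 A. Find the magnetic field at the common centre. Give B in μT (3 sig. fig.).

B ≈ 8.63 μT

The radial connectors point toward the centre, so dl × r̂ = 0 and they contribute nothing.
Each semicircle gives μ₀I/(4R): inner arc 1.33×10⁻⁵ T, outer arc 4.66×10⁻⁶ T.
The two arcs carry current in opposite angular senses, so their fields oppose: B = |1.33×10⁻⁵ − 4.66×10⁻⁶| = 8.63×10⁻⁶ T.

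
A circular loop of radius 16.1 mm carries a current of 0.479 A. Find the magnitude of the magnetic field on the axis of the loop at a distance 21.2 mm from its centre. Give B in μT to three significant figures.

On the axis of a circular loop, B = μ₀IR² / [2(R²+z²)^(3/2)].
R² + z² = (0.0161)² + (0.0212)² = 0.0007087 m², and (R²+z²)^(3/2) = 1.89×10⁻⁵ m³.
B = (4π×10⁻⁷ × 0.479 × 0.0002592) / (2 × 1.89×10⁻⁵) = 4.14×10⁻⁶ T.

B ≈ 4.14 μT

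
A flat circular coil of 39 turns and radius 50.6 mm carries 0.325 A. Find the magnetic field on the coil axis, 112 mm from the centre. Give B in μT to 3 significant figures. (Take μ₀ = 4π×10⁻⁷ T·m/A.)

B ≈ 11.0 μT

For an N-turn flat coil, B = Nμ₀IR²/[2(R²+z²)^(3/2)] with R = 0.0506 m, z = 0.112 m.
B = 39 × 2.82×10⁻⁷ T = 1.10×10⁻⁵ T.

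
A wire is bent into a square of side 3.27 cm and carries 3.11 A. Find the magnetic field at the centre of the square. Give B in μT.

B ≈ 108 μT

Each side is a finite straight segment at perpendicular distance d = a/(2 tan(π/4)) = 0.01635 m from the centre, with end-angles ±π/4.
One side contributes B₁ = (μ₀I/4πd)·2 sin(π/4) = 2.69×10⁻⁵ T.
All 4 sides add in the same direction: B = 4 × 2.69×10⁻⁵ = 1.08×10⁻⁴ T.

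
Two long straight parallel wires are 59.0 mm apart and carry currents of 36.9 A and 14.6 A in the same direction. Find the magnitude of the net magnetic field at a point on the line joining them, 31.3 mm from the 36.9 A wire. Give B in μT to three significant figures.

Each long wire gives B = μ₀I/(2πd). Distances are d₁ = 0.0313 m and d₂ = 0.0277 m.
B₁ = 2.36×10⁻⁴ T, B₂ = 1.05×10⁻⁴ T.
Between parallel currents the two contributions point in opposite directions, so they subtract. B = |B₁ − B₂| = |2.36×10⁻⁴ − 1.05×10⁻⁴| = 1.30×10⁻⁴ T.

B ≈ 130 μT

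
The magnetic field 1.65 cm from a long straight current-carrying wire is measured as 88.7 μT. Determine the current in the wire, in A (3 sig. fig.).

I ≈ 7.32 A

For a long straight wire B = μ₀I/(2πd), so I = 2πdB/μ₀.
I = 2π × 0.0165 × 8.87×10⁻⁵ / (4π×10⁻⁷) = 7.32 A.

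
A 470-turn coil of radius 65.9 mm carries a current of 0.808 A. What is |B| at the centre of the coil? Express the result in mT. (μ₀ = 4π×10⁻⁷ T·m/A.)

B ≈ 3.62 mT

For an N-turn flat coil, B = Nμ₀I/(2R) with R = 0.0659 m.
B = 470 × 7.70×10⁻⁶ T = 3.62×10⁻³ T.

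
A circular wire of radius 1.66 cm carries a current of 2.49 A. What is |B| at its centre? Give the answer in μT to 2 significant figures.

At the centre of a circular loop the Biot–Savart law gives B = μ₀I/(2R).
B = (4π×10⁻⁷ × 2.49) / (2 × 0.0166) = 9.42×10⁻⁵ T.

B ≈ 94 μT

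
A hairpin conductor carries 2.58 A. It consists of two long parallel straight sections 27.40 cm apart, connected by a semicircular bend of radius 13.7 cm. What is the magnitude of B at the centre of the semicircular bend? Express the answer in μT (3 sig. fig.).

B ≈ 9.68 μT

The semicircular arc contributes B_arc = μ₀I·π/(4πR) = μ₀I/(4R) = 5.92×10⁻⁶ T.
Each semi-infinite lead is at perpendicular distance R = 0.137 m from the centre, with the perpendicular foot at its near end, so it contributes μ₀I/(4πR); both point the same way, together 3.77×10⁻⁶ T.
Arc and leads all point the same direction: B = 5.92×10⁻⁶ + 3.77×10⁻⁶ = 9.68×10⁻⁶ T.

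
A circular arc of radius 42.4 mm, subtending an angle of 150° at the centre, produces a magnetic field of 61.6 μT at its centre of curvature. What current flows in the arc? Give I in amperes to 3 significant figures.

For a circular arc, B = μ₀Iφ/(4πR) with φ in radians; here φ = 2.618 rad.
So I = 4πRB/(μ₀φ) = 4π × 0.0424 × 6.16×10⁻⁵ / (4π×10⁻⁷ × 2.618) = 9.98 A.

I ≈ 9.98 A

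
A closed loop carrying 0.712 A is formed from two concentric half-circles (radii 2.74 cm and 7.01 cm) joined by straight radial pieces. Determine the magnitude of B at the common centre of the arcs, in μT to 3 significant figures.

B ≈ 4.97 μT

The radial connectors point toward the centre, so dl × r̂ = 0 and they contribute nothing.
Each semicircle gives μ₀I/(4R): inner arc 8.16×10⁻⁶ T, outer arc 3.19×10⁻⁶ T.
The two arcs carry current in opposite angular senses, so their fields oppose: B = |8.16×10⁻⁶ − 3.19×10⁻⁶| = 4.97×10⁻⁶ T.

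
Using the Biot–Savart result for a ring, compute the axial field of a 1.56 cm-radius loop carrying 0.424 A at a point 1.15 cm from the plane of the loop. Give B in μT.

On the axis of a circular loop, B = μ₀IR² / [2(R²+z²)^(3/2)].
R² + z² = (0.0156)² + (0.0115)² = 0.0003756 m², and (R²+z²)^(3/2) = 7.28×10⁻⁶ m³.
B = (4π×10⁻⁷ × 0.424 × 0.0002434) / (2 × 7.28×10⁻⁶) = 8.91×10⁻⁶ T.

B ≈ 8.91 μT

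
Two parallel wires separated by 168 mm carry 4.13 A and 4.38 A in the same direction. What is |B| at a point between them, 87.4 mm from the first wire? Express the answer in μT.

B ≈ 1.42 μT

Each long wire gives B = μ₀I/(2πd). Distances are d₁ = 0.0874 m and d₂ = 0.0806 m.
B₁ = 9.45×10⁻⁶ T, B₂ = 1.09×10⁻⁵ T.
Between parallel currents the two contributions point in opposite directions, so they subtract. B = |B₁ − B₂| = |9.45×10⁻⁶ − 1.09×10⁻⁵| = 1.42×10⁻⁶ T.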